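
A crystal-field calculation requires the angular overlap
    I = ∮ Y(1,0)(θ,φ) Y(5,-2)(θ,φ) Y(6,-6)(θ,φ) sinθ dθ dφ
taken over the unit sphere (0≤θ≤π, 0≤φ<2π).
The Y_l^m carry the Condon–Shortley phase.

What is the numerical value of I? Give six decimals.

0.000000

0 − 2 − 6 = -8 ≠ 0: azimuthal integral kills it; I = 0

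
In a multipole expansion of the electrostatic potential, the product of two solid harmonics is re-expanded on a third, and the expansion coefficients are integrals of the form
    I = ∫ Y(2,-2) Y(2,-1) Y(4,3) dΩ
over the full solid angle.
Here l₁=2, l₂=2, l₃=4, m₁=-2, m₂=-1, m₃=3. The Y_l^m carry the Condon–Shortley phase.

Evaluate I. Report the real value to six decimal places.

-0.238414

m-sum 0 ✓  L=8 even ✓  0≤4≤4 ✓
Π(2lᵢ+1) = 5×5×9 = 225
triangle coeff Δ(2,2,4) = 1/630
Σ_t [0,0]: t=0:+1/16 = 1/16
(3j)²=2/35 [(2 2 4; 0 0 0)], sign=+1
Σ_t [0,0]: t=0:+1/144 = 1/144
(3j)²=1/18 [(2 2 4; -2 -1 3)], sign=-1
⇒ 4πI² = 5/7
I = (-1)√(5/7/(4π)) = -0.23841361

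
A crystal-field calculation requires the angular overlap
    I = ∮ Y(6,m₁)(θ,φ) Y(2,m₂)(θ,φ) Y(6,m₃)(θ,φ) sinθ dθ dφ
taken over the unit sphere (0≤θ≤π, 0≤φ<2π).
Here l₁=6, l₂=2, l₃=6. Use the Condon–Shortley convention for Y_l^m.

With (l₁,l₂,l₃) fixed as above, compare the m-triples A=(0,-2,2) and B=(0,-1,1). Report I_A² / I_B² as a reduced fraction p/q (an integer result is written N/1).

l's match ⇒ only the (l;m) 3-j factors differ between A and B.
A: triangle coeff Δ(6,2,6) = 1/90090; Σ_t [0,0]: t=0:+1/69120 = 1/69120; (3j)²=4/143 [(6 2 6; 0 -2 2)], sign=+1
B: triangle coeff Δ(6,2,6) = 1/90090; Σ_t [0,1]: t=0:+1/34560 t=1:−1/28800 = -1/172800; (3j)²=1/1430 [(6 2 6; 0 -1 1)], sign=+1
I_A²/I_B² = (4/143)/(1/1430) = 40/1

40/1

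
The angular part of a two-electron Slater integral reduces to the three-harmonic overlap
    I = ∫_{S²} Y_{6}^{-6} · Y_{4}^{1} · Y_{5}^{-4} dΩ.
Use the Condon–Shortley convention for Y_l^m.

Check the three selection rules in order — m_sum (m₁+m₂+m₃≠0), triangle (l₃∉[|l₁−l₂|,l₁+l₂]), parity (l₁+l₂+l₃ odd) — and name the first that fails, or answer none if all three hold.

m_sum

m₁+m₂+m₃ = -6 + 1 − 4 = -9  ✗
triangle: |6−4|=2 ≤ l₃=5 ≤ 6+4=10
parity: l₁+l₂+l₃ = 15 is odd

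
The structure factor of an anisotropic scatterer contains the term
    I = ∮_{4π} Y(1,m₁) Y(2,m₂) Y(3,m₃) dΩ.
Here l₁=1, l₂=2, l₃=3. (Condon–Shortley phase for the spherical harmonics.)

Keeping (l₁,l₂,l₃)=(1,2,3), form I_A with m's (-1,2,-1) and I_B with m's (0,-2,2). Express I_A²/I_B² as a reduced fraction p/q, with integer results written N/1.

Same 1,2,3: normalisation and zero-m 3j drop out of the ratio.
A: Δ: 0! 2! 4! / 7! → 1/105; sum: t=0:+1/48 = 1/48; 3j²(1 2 3; -1 2 -1) = Δ·Π!·Σ² = 1/105  (sign +1)
B: Δ: 0! 2! 4! / 7! → 1/105; sum: t=0:+1/24 = 1/24; 3j²(1 2 3; 0 -2 2) = Δ·Π!·Σ² = 1/21  (sign -1)
I_A²/I_B² = (1/105)/(1/21) = 1/5

1/5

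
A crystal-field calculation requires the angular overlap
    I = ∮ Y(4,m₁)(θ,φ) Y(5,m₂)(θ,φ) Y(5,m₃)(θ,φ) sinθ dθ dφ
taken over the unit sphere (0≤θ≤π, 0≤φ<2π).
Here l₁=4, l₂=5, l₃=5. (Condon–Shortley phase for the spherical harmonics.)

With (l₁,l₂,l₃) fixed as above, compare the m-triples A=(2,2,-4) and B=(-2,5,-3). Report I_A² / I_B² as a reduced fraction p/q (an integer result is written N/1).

5/12

Same 4,5,5: normalisation and zero-m 3j drop out of the ratio.
A: Δ: 4! 4! 6! / 15! → 1/3153150; sum: t=1:−1/25920 t=2:+1/11520 = 1/20736; 3j²(4 5 5; 2 2 -4) = Δ·Π!·Σ² = 5/429  (sign -1)
B: Δ: 4! 4! 6! / 15! → 1/3153150; sum: t=4:+1/69120 = 1/69120; 3j²(4 5 5; -2 5 -3) = Δ·Π!·Σ² = 4/143  (sign +1)
I_A²/I_B² = (5/429)/(4/143) = 5/12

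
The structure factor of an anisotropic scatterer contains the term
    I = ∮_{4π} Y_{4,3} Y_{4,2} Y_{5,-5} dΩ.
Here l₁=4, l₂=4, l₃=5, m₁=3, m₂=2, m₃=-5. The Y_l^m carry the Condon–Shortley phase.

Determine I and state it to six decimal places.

L=13 odd ⇒ parity kills the (l;000) factor ⇒ I = 0

0.000000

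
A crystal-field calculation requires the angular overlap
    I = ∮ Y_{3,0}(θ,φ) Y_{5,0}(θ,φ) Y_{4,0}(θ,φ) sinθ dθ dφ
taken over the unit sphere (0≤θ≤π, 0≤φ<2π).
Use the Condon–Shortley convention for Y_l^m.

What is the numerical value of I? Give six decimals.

0.148374

Checks pass: Σm=0; 12 even; l₃=4∈[2,8].
(2·3+1)(2·5+1)(2·4+1) = 693
Δ: 4! 2! 6! / 13! → 1/180180
sum: t=1:−1/576 t=2:+1/144 t=3:−1/576 = 1/288
3j²(3 5 4; 0 0 0) = Δ·Π!·Σ² = 20/1001  (sign +1)
(m-triple is (0,0,0) — same symbol as above.)
combine: 4πI² = 693·20/1001·20/1001 = 3600/13013
take √, sign +1: I = 0.14837393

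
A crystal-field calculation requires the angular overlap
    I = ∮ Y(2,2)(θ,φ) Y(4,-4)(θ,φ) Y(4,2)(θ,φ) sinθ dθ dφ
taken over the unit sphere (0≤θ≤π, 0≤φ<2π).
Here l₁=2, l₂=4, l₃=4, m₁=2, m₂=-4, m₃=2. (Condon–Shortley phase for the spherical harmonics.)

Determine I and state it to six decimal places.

-0.106180

m-sum 0 ✓  L=10 even ✓  2≤4≤6 ✓
Π(2lᵢ+1) = 5×9×9 = 405
triangle coeff Δ(2,4,4) = 1/13860
Σ_t [0,2]: t=0:+1/192 t=1:−1/36 t=2:+1/192 = -5/288
(3j)²=20/693 [(2 4 4; 0 0 0)], sign=-1
Σ_t [0,0]: t=0:+1/2880 = 1/2880
(3j)²=2/165 [(2 4 4; 2 -4 2)], sign=+1
⇒ 4πI² = 120/847
I = (-1)√(120/847/(4π)) = -0.10618031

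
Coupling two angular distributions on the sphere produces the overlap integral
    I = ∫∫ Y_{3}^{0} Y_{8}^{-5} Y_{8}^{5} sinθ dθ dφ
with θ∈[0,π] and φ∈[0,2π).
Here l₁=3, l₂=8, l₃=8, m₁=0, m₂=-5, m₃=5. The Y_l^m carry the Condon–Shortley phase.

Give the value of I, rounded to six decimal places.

L=19 odd ⇒ parity kills the (l;000) factor ⇒ I = 0

0.000000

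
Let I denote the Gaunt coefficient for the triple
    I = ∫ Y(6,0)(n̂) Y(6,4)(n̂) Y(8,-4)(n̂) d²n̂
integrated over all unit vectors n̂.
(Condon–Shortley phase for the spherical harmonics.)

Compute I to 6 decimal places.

Checks pass: Σm=0; 20 even; l₃=8∈[0,12].
(2·6+1)(2·6+1)(2·8+1) = 2873
Δ: 4! 8! 8! / 21! → 1/1309458150
sum: t=0:+1/49766400 t=1:−1/3110400 t=2:+1/1327104 t=3:−1/3110400 t=4:+1/49766400 = 1/6635520
3j²(6 6 8; 0 0 0) = Δ·Π!·Σ² = 350/46189  (sign +1)
sum: t=2:+1/92897280 t=3:−1/21772800 t=4:+1/49766400 = -1/66355200
3j²(6 6 8; 0 4 -4) = Δ·Π!·Σ² = 63/8398  (sign -1)
combine: 4πI² = 2873·350/46189·63/8398 = 11025/67507
take √, sign -1: I = -0.11400134

-0.114001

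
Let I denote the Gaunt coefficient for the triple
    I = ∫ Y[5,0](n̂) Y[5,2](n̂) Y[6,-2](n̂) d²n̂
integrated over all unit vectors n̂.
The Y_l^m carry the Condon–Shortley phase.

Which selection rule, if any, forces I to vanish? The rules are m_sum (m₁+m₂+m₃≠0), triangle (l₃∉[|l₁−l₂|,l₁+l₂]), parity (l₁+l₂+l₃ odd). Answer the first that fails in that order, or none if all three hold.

none

azimuthal sum: 0 + 2 − 2 = 0  ✓
0 ≤ 6 ≤ 10 (triangle on l)  ✓
L = 5 + 5 + 6 = 16 (even)  ✓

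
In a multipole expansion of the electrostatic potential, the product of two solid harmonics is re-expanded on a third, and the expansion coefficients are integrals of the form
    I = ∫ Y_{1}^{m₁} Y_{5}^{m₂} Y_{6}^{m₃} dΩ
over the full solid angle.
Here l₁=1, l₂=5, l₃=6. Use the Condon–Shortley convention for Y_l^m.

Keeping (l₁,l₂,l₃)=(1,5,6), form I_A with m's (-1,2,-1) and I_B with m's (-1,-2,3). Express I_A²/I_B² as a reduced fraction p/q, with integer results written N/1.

l's match ⇒ only the (l;m) 3-j factors differ between A and B.
A: triangle coeff Δ(1,5,6) = 1/858; Σ_t [0,0]: t=0:+1/60480 = 1/60480; (3j)²=5/429 [(1 5 6; -1 2 -1)], sign=-1
B: triangle coeff Δ(1,5,6) = 1/858; Σ_t [0,0]: t=0:+1/60480 = 1/60480; (3j)²=6/143 [(1 5 6; -1 -2 3)], sign=-1
I_A²/I_B² = (5/429)/(6/143) = 5/18

5/18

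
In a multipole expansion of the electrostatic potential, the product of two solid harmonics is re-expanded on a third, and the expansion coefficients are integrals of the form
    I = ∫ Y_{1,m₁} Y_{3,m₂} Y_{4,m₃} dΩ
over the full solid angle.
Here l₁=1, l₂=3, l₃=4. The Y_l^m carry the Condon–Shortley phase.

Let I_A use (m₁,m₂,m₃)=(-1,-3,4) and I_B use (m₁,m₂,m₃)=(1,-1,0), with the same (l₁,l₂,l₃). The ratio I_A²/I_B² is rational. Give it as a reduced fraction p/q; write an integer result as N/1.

Shared (l₁,l₂,l₃)=(1,3,4): N and (l;000)² cancel in I_A²/I_B².
A: Δ = 0!·2!·6!/9! = 1/252; Racah Σ t=0..0: t=0:+1/1440 = 1/1440; ⇒ 3j(1 3 4; -1 -3 4)² = 1/9, sgn +1
B: Δ = 0!·2!·6!/9! = 1/252; Racah Σ t=0..0: t=0:+1/96 = 1/96; ⇒ 3j(1 3 4; 1 -1 0)² = 1/42, sgn +1
I_A²/I_B² = (1/9)/(1/42) = 14/3

14/3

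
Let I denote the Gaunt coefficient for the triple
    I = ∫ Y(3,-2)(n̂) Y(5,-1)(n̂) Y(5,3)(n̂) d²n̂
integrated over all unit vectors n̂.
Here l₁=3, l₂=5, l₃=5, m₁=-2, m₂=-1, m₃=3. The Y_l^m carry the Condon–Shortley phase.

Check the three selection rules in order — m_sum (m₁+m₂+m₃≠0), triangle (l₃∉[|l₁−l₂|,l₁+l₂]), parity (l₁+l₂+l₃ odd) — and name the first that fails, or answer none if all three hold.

parity

m₁+m₂+m₃ = -2 − 1 + 3 = 0  ✓
triangle: |3−5|=2 ≤ l₃=5 ≤ 3+5=8  ✓
parity: l₁+l₂+l₃ = 13 is odd  ✗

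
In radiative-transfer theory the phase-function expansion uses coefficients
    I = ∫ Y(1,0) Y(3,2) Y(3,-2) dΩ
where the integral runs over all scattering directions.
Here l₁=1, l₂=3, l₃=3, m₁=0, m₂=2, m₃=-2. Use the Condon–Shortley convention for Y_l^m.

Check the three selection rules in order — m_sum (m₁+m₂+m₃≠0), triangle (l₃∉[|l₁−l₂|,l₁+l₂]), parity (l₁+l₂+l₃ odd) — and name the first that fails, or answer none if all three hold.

parity

azimuthal sum: 0 + 2 − 2 = 0  ✓
2 ≤ 3 ≤ 4 (triangle on l)  ✓
L = 1 + 3 + 3 = 7 (odd)  ✗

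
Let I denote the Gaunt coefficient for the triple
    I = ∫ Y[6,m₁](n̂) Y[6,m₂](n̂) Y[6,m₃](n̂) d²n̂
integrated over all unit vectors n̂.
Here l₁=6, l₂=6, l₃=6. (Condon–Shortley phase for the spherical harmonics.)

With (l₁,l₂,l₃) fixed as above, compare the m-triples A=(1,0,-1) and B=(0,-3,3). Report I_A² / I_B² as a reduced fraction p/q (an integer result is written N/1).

400/1849

Same 6,6,6: normalisation and zero-m 3j drop out of the ratio.
A: Δ: 6! 6! 6! / 19! → 1/325909584; sum: t=0:+1/62208000 t=1:−1/691200 t=2:+1/82944 t=3:−1/62208 t=4:+1/276480 t=5:−1/10368000 = -1/518400; 3j²(6 6 6; 1 0 -1) = Δ·Π!·Σ² = 100/46189  (sign +1)
B: Δ: 6! 6! 6! / 19! → 1/325909584; sum: t=0:+1/18662400 t=1:−1/691200 t=2:+1/276480 t=3:−1/933120 = 43/37324800; 3j²(6 6 6; 0 -3 3) = Δ·Π!·Σ² = 1849/184756  (sign -1)
I_A²/I_B² = (100/46189)/(1849/184756) = 400/1849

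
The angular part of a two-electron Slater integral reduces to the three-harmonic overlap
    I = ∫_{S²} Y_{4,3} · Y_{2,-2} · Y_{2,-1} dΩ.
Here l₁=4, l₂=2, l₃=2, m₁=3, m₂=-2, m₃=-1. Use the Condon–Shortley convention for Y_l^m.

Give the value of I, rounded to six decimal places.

-0.238414

Rules hold: Σm=0, L=8 even, 2≤2≤6.
N = 9·5·5 = 225
Δ = 4!·4!·0!/9! = 1/630
Racah Σ t=2..2: t=2:+1/16 = 1/16
⇒ 3j(4 2 2; 0 0 0)² = 2/35, sgn +1
Racah Σ t=0..0: t=0:+1/144 = 1/144
⇒ 3j(4 2 2; 3 -2 -1)² = 1/18, sgn -1
4πI² = N·(3j₀)²·(3jₘ)² = 5/7
I = -1·√(0.714286/4π) = -0.23841361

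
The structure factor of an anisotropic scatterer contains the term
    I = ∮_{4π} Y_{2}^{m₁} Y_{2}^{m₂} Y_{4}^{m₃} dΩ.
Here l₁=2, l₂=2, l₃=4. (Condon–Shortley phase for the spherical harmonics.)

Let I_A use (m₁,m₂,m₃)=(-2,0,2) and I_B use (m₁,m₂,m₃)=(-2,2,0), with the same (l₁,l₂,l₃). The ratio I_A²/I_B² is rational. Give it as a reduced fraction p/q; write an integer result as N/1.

Shared (l₁,l₂,l₃)=(2,2,4): N and (l;000)² cancel in I_A²/I_B².
A: Δ = 0!·4!·4!/9! = 1/630; Racah Σ t=0..0: t=0:+1/96 = 1/96; ⇒ 3j(2 2 4; -2 0 2)² = 1/42, sgn +1
B: Δ = 0!·4!·4!/9! = 1/630; Racah Σ t=0..0: t=0:+1/576 = 1/576; ⇒ 3j(2 2 4; -2 2 0)² = 1/630, sgn +1
I_A²/I_B² = (1/42)/(1/630) = 15/1

15/1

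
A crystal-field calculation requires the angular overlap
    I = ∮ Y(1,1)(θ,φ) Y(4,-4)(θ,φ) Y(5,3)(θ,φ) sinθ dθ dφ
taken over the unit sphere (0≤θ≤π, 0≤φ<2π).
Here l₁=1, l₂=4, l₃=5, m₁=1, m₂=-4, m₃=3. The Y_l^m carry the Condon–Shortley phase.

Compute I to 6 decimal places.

-0.049106

m-sum 0 ✓  L=10 even ✓  3≤5≤5 ✓
Π(2lᵢ+1) = 3×9×11 = 297
triangle coeff Δ(1,4,5) = 1/495
Σ_t [0,0]: t=0:+1/576 = 1/576
(3j)²=5/99 [(1 4 5; 0 0 0)], sign=-1
Σ_t [0,0]: t=0:+1/80640 = 1/80640
(3j)²=1/495 [(1 4 5; 1 -4 3)], sign=+1
⇒ 4πI² = 1/33
I = (-1)√(1/33/(4π)) = -0.04910640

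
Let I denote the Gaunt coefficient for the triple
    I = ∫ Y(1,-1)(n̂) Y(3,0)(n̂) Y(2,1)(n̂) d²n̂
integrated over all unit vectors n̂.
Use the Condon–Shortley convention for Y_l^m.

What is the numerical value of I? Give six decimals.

0.143048

Rules hold: Σm=0, L=6 even, 2≤2≤4.
N = 3·7·5 = 105
Δ = 2!·0!·4!/7! = 1/105
Racah Σ t=1..1: t=1:−1/4 = -1/4
⇒ 3j(1 3 2; 0 0 0)² = 3/35, sgn -1
Racah Σ t=2..2: t=2:+1/12 = 1/12
⇒ 3j(1 3 2; -1 0 1)² = 1/35, sgn -1
4πI² = N·(3j₀)²·(3jₘ)² = 9/35
I = +1·√(0.257143/4π) = 0.14304817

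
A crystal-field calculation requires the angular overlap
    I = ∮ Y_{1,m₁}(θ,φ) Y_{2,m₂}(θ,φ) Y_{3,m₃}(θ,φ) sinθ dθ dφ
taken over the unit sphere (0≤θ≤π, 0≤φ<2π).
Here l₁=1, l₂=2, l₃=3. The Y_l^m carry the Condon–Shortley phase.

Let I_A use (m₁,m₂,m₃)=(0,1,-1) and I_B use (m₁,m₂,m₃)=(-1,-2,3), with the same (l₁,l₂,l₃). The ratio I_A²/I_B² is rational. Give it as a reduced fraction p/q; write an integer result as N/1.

8/15

l's match ⇒ only the (l;m) 3-j factors differ between A and B.
A: triangle coeff Δ(1,2,3) = 1/105; Σ_t [0,0]: t=0:+1/6 = 1/6; (3j)²=8/105 [(1 2 3; 0 1 -1)], sign=+1
B: triangle coeff Δ(1,2,3) = 1/105; Σ_t [0,0]: t=0:+1/48 = 1/48; (3j)²=1/7 [(1 2 3; -1 -2 3)], sign=+1
I_A²/I_B² = (8/105)/(1/7) = 8/15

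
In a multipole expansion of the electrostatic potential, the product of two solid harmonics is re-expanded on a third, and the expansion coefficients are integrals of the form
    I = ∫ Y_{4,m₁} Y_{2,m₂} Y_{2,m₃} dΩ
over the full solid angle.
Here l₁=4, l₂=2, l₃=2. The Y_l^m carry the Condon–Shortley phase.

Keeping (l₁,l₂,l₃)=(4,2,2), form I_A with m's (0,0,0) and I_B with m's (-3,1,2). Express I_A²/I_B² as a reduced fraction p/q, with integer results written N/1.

36/35

Same 4,2,2: normalisation and zero-m 3j drop out of the ratio.
A: Δ: 4! 4! 0! / 9! → 1/630; sum: t=2:+1/16 = 1/16; 3j²(4 2 2; 0 0 0) = Δ·Π!·Σ² = 2/35  (sign +1)
B: Δ: 4! 4! 0! / 9! → 1/630; sum: t=3:−1/144 = -1/144; 3j²(4 2 2; -3 1 2) = Δ·Π!·Σ² = 1/18  (sign -1)
I_A²/I_B² = (2/35)/(1/18) = 36/35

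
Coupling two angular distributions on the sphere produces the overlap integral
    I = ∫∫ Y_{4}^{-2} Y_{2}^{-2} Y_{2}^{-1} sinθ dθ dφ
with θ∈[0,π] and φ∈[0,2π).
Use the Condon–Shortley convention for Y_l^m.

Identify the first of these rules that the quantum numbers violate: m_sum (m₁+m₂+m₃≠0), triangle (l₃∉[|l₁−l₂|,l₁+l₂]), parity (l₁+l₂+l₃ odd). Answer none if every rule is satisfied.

m_sum

m₁+m₂+m₃ = -2 − 2 − 1 = -5  ✗
triangle: |4−2|=2 ≤ l₃=2 ≤ 4+2=6
parity: l₁+l₂+l₃ = 8 is even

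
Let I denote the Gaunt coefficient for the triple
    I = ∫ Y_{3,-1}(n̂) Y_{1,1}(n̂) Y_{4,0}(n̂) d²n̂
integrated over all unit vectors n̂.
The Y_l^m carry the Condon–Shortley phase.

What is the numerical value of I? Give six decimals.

m-sum 0 ✓  L=8 even ✓  2≤4≤4 ✓
Π(2lᵢ+1) = 7×3×9 = 189
triangle coeff Δ(3,1,4) = 1/252
Σ_t [0,0]: t=0:+1/36 = 1/36
(3j)²=4/63 [(3 1 4; 0 0 0)], sign=+1
Σ_t [0,0]: t=0:+1/96 = 1/96
(3j)²=1/42 [(3 1 4; -1 1 0)], sign=+1
⇒ 4πI² = 2/7
I = (+1)√(2/7/(4π)) = 0.15078601

0.150786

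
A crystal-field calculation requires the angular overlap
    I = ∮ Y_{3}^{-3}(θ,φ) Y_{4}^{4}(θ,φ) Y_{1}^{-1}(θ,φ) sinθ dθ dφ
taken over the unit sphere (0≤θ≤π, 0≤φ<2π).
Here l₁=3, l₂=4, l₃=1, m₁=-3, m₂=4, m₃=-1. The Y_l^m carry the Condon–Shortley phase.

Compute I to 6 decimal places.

0.325735

m-sum 0 ✓  L=8 even ✓  1≤1≤7 ✓
Π(2lᵢ+1) = 7×9×3 = 189
triangle coeff Δ(3,4,1) = 1/252
Σ_t [3,3]: t=3:−1/36 = -1/36
(3j)²=4/63 [(3 4 1; 0 0 0)], sign=+1
Σ_t [6,6]: t=6:+1/1440 = 1/1440
(3j)²=1/9 [(3 4 1; -3 4 -1)], sign=+1
⇒ 4πI² = 4/3
I = (+1)√(4/3/(4π)) = 0.32573501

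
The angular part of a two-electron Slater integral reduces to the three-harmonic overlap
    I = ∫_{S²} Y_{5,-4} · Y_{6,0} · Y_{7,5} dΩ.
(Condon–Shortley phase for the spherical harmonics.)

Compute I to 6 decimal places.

Σmᵢ = 1 ≠ 0, so the φ-integral vanishes; I = 0

0.000000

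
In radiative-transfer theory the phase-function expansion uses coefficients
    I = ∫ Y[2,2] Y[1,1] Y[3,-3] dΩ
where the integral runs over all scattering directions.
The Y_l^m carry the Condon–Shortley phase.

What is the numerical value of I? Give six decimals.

Rules hold: Σm=0, L=6 even, 1≤3≤3.
N = 5·3·7 = 105
Δ = 0!·4!·2!/7! = 1/105
Racah Σ t=0..0: t=0:+1/4 = 1/4
⇒ 3j(2 1 3; 0 0 0)² = 3/35, sgn -1
Racah Σ t=0..0: t=0:+1/48 = 1/48
⇒ 3j(2 1 3; 2 1 -3)² = 1/7, sgn +1
4πI² = N·(3j₀)²·(3jₘ)² = 9/7
I = -1·√(1.28571/4π) = -0.31986543

-0.319865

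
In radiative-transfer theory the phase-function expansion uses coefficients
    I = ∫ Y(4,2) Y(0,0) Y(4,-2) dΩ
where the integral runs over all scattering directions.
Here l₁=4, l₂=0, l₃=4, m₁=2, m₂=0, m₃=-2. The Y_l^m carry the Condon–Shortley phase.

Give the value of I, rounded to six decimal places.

Rules hold: Σm=0, L=8 even, 4≤4≤4.
N = 9·1·9 = 81
Δ = 0!·8!·0!/9! = 1/9
Racah Σ t=0..0: t=0:+1/576 = 1/576
⇒ 3j(4 0 4; 0 0 0)² = 1/9, sgn +1
Racah Σ t=0..0: t=0:+1/1440 = 1/1440
⇒ 3j(4 0 4; 2 0 -2)² = 1/9, sgn +1
4πI² = N·(3j₀)²·(3jₘ)² = 1/1
I = +1·√(1/4π) = 0.28209479

0.282095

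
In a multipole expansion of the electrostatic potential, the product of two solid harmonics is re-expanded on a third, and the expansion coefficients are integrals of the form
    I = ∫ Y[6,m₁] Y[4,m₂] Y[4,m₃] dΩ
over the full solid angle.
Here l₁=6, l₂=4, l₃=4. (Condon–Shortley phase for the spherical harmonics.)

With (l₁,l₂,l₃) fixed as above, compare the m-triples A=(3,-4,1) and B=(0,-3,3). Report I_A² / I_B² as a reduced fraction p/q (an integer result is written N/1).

Shared (l₁,l₂,l₃)=(6,4,4): N and (l;000)² cancel in I_A²/I_B².
A: Δ = 6!·6!·2!/15! = 1/1261260; Racah Σ t=0..0: t=0:+1/51840 = 1/51840; ⇒ 3j(6 4 4; 3 -4 1)² = 8/429, sgn -1
B: Δ = 6!·6!·2!/15! = 1/1261260; Racah Σ t=0..1: t=0:+1/518400 t=1:−1/28800 = -17/518400; ⇒ 3j(6 4 4; 0 -3 3)² = 289/25740, sgn +1
I_A²/I_B² = (8/429)/(289/25740) = 480/289

480/289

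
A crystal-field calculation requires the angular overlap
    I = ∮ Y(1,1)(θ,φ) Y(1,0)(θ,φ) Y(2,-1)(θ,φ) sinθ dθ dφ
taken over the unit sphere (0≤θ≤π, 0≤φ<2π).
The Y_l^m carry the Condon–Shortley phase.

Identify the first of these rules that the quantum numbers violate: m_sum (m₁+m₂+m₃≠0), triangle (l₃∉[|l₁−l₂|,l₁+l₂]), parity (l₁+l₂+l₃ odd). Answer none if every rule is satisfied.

azimuthal sum: 1 + 0 − 1 = 0  ✓
0 ≤ 2 ≤ 2 (triangle on l)  ✓
L = 1 + 1 + 2 = 4 (even)  ✓

none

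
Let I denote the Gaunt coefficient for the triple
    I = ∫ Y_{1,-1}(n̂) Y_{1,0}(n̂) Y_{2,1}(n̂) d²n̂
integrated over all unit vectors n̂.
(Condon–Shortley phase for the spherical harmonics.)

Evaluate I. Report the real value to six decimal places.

-0.218510

Rules hold: Σm=0, L=4 even, 0≤2≤2.
N = 3·3·5 = 45
Δ = 0!·2!·2!/5! = 1/30
Racah Σ t=0..0: t=0:+1/1 = 1/1
⇒ 3j(1 1 2; 0 0 0)² = 2/15, sgn +1
Racah Σ t=0..0: t=0:+1/2 = 1/2
⇒ 3j(1 1 2; -1 0 1)² = 1/10, sgn -1
4πI² = N·(3j₀)²·(3jₘ)² = 3/5
I = -1·√(0.6/4π) = -0.21850969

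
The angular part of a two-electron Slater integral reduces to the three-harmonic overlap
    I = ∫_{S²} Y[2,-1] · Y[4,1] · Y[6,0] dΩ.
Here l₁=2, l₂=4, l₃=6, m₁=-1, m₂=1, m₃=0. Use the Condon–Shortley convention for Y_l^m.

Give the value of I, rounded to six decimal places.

0.174223

Rules hold: Σm=0, L=12 even, 2≤6≤6.
N = 5·9·13 = 585
Δ = 0!·4!·8!/13! = 1/6435
Racah Σ t=0..0: t=0:+1/2304 = 1/2304
⇒ 3j(2 4 6; 0 0 0)² = 5/143, sgn +1
Racah Σ t=0..0: t=0:+1/4320 = 1/4320
⇒ 3j(2 4 6; -1 1 0)² = 8/429, sgn +1
4πI² = N·(3j₀)²·(3jₘ)² = 600/1573
I = +1·√(0.381437/4π) = 0.17422334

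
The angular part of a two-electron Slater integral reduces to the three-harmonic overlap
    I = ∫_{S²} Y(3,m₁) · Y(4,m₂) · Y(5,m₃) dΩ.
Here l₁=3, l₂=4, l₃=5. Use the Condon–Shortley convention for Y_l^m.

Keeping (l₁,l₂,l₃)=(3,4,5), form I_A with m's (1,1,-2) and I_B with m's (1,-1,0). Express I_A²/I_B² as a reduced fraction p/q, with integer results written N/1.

3584/15

l's match ⇒ only the (l;m) 3-j factors differ between A and B.
A: triangle coeff Δ(3,4,5) = 1/180180; Σ_t [0,2]: t=0:+1/960 t=1:−1/288 t=2:+1/1728 = -1/540; (3j)²=128/6435 [(3 4 5; 1 1 -2)], sign=+1
B: triangle coeff Δ(3,4,5) = 1/180180; Σ_t [0,2]: t=0:+1/288 t=1:−1/288 t=2:+1/5760 = 1/5760; (3j)²=1/12012 [(3 4 5; 1 -1 0)], sign=-1
I_A²/I_B² = (128/6435)/(1/12012) = 3584/15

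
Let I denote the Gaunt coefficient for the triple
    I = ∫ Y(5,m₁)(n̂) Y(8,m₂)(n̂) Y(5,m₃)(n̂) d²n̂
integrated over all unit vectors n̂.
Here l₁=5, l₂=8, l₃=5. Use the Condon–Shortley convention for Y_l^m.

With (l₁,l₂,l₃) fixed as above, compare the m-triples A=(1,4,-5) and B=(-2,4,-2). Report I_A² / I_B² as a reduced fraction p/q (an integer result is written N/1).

l's match ⇒ only the (l;m) 3-j factors differ between A and B.
A: triangle coeff Δ(5,8,5) = 1/37413090; Σ_t [4,4]: t=4:+1/46448640 = 1/46448640; (3j)²=75/8398 [(5 8 5; 1 4 -5)], sign=+1
B: triangle coeff Δ(5,8,5) = 1/37413090; Σ_t [5,7]: t=5:−1/7257600 t=6:+1/2073600 t=7:−1/7257600 = 1/4838400; (3j)²=252/20995 [(5 8 5; -2 4 -2)], sign=-1
I_A²/I_B² = (75/8398)/(252/20995) = 125/168

125/168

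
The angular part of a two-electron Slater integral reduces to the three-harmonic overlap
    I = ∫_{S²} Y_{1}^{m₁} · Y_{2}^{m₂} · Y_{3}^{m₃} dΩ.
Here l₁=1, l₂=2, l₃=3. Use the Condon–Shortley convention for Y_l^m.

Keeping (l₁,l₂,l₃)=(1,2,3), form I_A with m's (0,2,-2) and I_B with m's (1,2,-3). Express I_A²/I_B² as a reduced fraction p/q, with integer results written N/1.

1/3

Shared (l₁,l₂,l₃)=(1,2,3): N and (l;000)² cancel in I_A²/I_B².
A: Δ = 0!·2!·4!/7! = 1/105; Racah Σ t=0..0: t=0:+1/24 = 1/24; ⇒ 3j(1 2 3; 0 2 -2)² = 1/21, sgn -1
B: Δ = 0!·2!·4!/7! = 1/105; Racah Σ t=0..0: t=0:+1/48 = 1/48; ⇒ 3j(1 2 3; 1 2 -3)² = 1/7, sgn +1
I_A²/I_B² = (1/21)/(1/7) = 1/3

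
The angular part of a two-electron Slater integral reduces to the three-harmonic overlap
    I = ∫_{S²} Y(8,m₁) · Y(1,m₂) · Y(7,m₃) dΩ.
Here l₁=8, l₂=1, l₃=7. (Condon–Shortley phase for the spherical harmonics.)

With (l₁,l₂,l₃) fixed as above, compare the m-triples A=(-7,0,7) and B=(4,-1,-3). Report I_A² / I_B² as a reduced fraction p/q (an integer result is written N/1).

Shared (l₁,l₂,l₃)=(8,1,7): N and (l;000)² cancel in I_A²/I_B².
A: Δ = 2!·14!·0!/17! = 1/2040; Racah Σ t=1..1: t=1:−1/87178291200 = -1/87178291200; ⇒ 3j(8 1 7; -7 0 7)² = 1/136, sgn -1
B: Δ = 2!·14!·0!/17! = 1/2040; Racah Σ t=0..0: t=0:+1/174182400 = 1/174182400; ⇒ 3j(8 1 7; 4 -1 -3)² = 11/340, sgn +1
I_A²/I_B² = (1/136)/(11/340) = 5/22

5/22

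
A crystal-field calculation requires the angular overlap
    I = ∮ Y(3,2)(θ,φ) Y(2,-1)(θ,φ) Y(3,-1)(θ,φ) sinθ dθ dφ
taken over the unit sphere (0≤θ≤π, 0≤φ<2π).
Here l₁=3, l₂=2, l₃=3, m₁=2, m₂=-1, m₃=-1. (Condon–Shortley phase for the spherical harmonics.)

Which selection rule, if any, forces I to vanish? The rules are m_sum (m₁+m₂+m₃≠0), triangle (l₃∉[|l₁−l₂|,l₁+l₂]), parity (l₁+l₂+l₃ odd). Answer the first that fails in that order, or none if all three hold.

azimuthal sum: 2 − 1 − 1 = 0  ✓
1 ≤ 3 ≤ 5 (triangle on l)  ✓
L = 3 + 2 + 3 = 8 (even)  ✓

none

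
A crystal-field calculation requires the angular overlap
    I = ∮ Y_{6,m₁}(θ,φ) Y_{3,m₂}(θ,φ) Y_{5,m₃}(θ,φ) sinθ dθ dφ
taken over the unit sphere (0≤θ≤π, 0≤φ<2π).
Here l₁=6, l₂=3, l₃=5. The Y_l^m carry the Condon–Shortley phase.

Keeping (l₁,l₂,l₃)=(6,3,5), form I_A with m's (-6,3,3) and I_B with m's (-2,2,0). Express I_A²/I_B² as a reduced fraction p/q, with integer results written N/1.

33/14

l's match ⇒ only the (l;m) 3-j factors differ between A and B.
A: triangle coeff Δ(6,3,5) = 1/675675; Σ_t [4,4]: t=4:+1/1935360 = 1/1935360; (3j)²=1/91 [(6 3 5; -6 3 3)], sign=+1
B: triangle coeff Δ(6,3,5) = 1/675675; Σ_t [3,4]: t=3:−1/8640 t=4:+1/13824 = -1/23040; (3j)²=2/429 [(6 3 5; -2 2 0)], sign=+1
I_A²/I_B² = (1/91)/(2/429) = 33/14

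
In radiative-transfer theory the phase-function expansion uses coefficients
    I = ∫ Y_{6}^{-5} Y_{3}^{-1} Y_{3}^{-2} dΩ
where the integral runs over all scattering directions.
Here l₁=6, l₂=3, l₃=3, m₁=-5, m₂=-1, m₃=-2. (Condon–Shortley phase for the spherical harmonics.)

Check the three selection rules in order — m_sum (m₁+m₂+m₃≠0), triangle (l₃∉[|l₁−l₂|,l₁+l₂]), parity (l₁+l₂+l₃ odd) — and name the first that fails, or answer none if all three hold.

m₁+m₂+m₃ = -5 − 1 − 2 = -8  ✗
triangle: |6−3|=3 ≤ l₃=3 ≤ 6+3=9
parity: l₁+l₂+l₃ = 12 is even

m_sum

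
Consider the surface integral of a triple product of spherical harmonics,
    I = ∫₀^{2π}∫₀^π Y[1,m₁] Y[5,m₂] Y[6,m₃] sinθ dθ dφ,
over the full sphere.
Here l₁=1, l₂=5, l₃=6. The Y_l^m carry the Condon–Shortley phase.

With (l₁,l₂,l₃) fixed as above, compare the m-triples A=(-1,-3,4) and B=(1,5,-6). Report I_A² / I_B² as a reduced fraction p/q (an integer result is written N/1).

Same 1,5,6: normalisation and zero-m 3j drop out of the ratio.
A: Δ: 0! 2! 10! / 13! → 1/858; sum: t=0:+1/161280 = 1/161280; 3j²(1 5 6; -1 -3 4) = Δ·Π!·Σ² = 15/286  (sign +1)
B: Δ: 0! 2! 10! / 13! → 1/858; sum: t=0:+1/7257600 = 1/7257600; 3j²(1 5 6; 1 5 -6) = Δ·Π!·Σ² = 1/13  (sign +1)
I_A²/I_B² = (15/286)/(1/13) = 15/22

15/22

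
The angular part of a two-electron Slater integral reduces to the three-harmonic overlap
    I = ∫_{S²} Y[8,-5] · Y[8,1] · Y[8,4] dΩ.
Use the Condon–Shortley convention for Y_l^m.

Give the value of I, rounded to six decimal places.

0.109615

Checks pass: Σm=0; 24 even; l₃=8∈[0,16].
(2·8+1)(2·8+1)(2·8+1) = 4913
Δ: 8! 8! 8! / 25! → 1/236637794250
sum: t=0:+1/65548320768000 t=1:−1/128024064000 t=2:+1/2985984000 t=3:−1/373248000 t=4:+1/191102976 t=5:−1/373248000 t=6:+1/2985984000 t=7:−1/128024064000 t=8:+1/65548320768000 = 11/20808990720
3j²(8 8 8; 0 0 0) = Δ·Π!·Σ² = 490/96577  (sign +1)
sum: t=5:−1/16721510400 t=6:+1/5225472000 t=7:−1/10450944000 t=8:+1/146313216000 = 1/23410114560
3j²(8 8 8; -5 1 4) = Δ·Π!·Σ² = 45/7429  (sign +1)
combine: 4πI² = 4913·490/96577·45/7429 = 374850/2482597
take √, sign +1: I = 0.10961518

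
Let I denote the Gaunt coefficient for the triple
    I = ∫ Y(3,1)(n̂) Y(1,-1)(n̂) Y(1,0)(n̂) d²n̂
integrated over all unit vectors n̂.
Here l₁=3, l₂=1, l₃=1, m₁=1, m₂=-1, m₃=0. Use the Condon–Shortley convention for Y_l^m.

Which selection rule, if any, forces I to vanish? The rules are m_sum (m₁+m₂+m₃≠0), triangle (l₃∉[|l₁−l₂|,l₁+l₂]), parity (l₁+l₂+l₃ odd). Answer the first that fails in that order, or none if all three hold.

m₁+m₂+m₃ = 1 − 1 + 0 = 0  ✓
triangle: |3−1|=2 ≤ l₃=1 ≤ 3+1=4  ✗
parity: l₁+l₂+l₃ = 5 is odd

triangle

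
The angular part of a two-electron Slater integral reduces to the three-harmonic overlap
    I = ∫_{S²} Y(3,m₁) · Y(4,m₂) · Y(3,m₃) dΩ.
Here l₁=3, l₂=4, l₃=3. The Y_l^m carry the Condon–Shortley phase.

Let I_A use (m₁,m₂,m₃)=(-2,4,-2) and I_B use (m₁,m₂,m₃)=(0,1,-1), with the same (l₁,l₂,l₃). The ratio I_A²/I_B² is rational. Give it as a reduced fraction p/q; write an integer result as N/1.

Same 3,4,3: normalisation and zero-m 3j drop out of the ratio.
A: Δ: 4! 2! 4! / 11! → 1/34650; sum: t=4:+1/576 = 1/576; 3j²(3 4 3; -2 4 -2) = Δ·Π!·Σ² = 5/99  (sign -1)
B: Δ: 4! 2! 4! / 11! → 1/34650; sum: t=1:−1/288 t=2:+1/24 t=3:−1/48 = 5/288; 3j²(3 4 3; 0 1 -1) = Δ·Π!·Σ² = 5/462  (sign +1)
I_A²/I_B² = (5/99)/(5/462) = 14/3

14/3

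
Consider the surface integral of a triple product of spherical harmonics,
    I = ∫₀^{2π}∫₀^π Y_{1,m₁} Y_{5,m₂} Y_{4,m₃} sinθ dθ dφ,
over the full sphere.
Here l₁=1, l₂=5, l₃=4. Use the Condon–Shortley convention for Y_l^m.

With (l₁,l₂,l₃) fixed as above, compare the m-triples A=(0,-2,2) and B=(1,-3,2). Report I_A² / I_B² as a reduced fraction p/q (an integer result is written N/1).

l's match ⇒ only the (l;m) 3-j factors differ between A and B.
A: triangle coeff Δ(1,5,4) = 1/495; Σ_t [1,1]: t=1:−1/1440 = -1/1440; (3j)²=7/165 [(1 5 4; 0 -2 2)], sign=-1
B: triangle coeff Δ(1,5,4) = 1/495; Σ_t [0,0]: t=0:+1/2880 = 1/2880; (3j)²=28/495 [(1 5 4; 1 -3 2)], sign=+1
I_A²/I_B² = (7/165)/(28/495) = 3/4

3/4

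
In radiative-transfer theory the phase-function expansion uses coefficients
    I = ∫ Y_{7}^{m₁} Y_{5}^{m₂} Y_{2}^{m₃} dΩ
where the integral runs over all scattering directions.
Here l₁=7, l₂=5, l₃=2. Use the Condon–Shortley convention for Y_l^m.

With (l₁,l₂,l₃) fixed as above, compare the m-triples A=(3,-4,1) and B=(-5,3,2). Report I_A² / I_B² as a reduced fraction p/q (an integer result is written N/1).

8/99

Same 7,5,2: normalisation and zero-m 3j drop out of the ratio.
A: Δ: 10! 4! 0! / 15! → 1/15015; sum: t=1:−1/2177280 = -1/2177280; 3j²(7 5 2; 3 -4 1) = Δ·Π!·Σ² = 8/3003  (sign +1)
B: Δ: 10! 4! 0! / 15! → 1/15015; sum: t=8:+1/1935360 = 1/1935360; 3j²(7 5 2; -5 3 2) = Δ·Π!·Σ² = 3/91  (sign +1)
I_A²/I_B² = (8/3003)/(3/91) = 8/99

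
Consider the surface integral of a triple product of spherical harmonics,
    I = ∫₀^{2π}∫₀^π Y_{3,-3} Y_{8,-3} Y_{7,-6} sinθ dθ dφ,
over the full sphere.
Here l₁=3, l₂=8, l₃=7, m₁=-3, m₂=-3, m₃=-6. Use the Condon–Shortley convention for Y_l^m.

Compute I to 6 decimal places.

-3 − 3 − 6 = -12 ≠ 0: azimuthal integral kills it; I = 0

0.000000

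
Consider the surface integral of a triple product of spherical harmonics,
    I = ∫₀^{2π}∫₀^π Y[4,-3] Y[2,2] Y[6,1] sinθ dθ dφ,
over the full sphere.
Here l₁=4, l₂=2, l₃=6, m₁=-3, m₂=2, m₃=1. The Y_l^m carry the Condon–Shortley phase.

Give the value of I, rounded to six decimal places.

m-sum 0 ✓  L=12 even ✓  2≤6≤6 ✓
Π(2lᵢ+1) = 9×5×13 = 585
triangle coeff Δ(4,2,6) = 1/6435
Σ_t [0,0]: t=0:+1/2304 = 1/2304
(3j)²=5/143 [(4 2 6; 0 0 0)], sign=+1
Σ_t [0,0]: t=0:+1/120960 = 1/120960
(3j)²=1/1287 [(4 2 6; -3 2 1)], sign=-1
⇒ 4πI² = 25/1573
I = (-1)√(25/1573/(4π)) = -0.03556319

-0.035563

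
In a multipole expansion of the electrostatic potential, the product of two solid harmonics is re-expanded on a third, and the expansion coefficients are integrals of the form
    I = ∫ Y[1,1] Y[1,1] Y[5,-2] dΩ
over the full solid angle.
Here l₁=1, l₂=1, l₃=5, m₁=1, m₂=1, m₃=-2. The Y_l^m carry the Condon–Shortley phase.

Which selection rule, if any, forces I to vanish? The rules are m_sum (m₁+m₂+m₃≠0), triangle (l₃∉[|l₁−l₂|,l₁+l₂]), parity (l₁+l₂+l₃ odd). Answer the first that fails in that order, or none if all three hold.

azimuthal sum: 1 + 1 − 2 = 0  ✓
0 ≤ 5 ≤ 2 (triangle on l)  ✗
L = 1 + 1 + 5 = 7 (odd)

triangle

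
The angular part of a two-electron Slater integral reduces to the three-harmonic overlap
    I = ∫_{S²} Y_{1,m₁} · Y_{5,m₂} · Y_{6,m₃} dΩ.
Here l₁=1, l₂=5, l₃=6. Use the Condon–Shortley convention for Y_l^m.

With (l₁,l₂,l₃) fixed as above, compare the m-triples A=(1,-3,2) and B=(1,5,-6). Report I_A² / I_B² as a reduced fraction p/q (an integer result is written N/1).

1/11

l's match ⇒ only the (l;m) 3-j factors differ between A and B.
A: triangle coeff Δ(1,5,6) = 1/858; Σ_t [0,0]: t=0:+1/161280 = 1/161280; (3j)²=1/143 [(1 5 6; 1 -3 2)], sign=+1
B: triangle coeff Δ(1,5,6) = 1/858; Σ_t [0,0]: t=0:+1/7257600 = 1/7257600; (3j)²=1/13 [(1 5 6; 1 5 -6)], sign=+1
I_A²/I_B² = (1/143)/(1/13) = 1/11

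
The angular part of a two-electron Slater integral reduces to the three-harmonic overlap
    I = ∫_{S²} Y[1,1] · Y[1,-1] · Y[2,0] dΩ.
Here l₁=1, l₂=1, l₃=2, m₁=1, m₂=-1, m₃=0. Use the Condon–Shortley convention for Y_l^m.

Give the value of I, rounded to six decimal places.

0.126157

Checks pass: Σm=0; 4 even; l₃=2∈[0,2].
(2·1+1)(2·1+1)(2·2+1) = 45
Δ: 0! 2! 2! / 5! → 1/30
sum: t=0:+1/1 = 1/1
3j²(1 1 2; 0 0 0) = Δ·Π!·Σ² = 2/15  (sign +1)
sum: t=0:+1/4 = 1/4
3j²(1 1 2; 1 -1 0) = Δ·Π!·Σ² = 1/30  (sign +1)
combine: 4πI² = 45·2/15·1/30 = 1/5
take √, sign +1: I = 0.12615663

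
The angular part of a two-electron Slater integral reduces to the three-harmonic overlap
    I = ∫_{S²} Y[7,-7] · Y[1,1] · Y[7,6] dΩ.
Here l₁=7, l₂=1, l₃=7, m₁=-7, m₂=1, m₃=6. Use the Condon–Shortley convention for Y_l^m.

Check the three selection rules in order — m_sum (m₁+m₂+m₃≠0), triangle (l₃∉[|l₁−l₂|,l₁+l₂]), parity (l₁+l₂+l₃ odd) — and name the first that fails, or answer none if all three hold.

Σmᵢ = 0  ✓
l₃∈[|l₁−l₂|,l₁+l₂]=[6,8], have l₃=7  ✓
Σlᵢ = 15 ⇒ odd  ✗

parity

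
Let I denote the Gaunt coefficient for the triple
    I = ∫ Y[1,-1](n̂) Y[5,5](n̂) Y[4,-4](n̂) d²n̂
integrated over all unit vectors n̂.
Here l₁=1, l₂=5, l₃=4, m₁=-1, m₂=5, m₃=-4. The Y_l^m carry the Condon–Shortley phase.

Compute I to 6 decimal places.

-0.329416

m-sum 0 ✓  L=10 even ✓  4≤4≤6 ✓
Π(2lᵢ+1) = 3×11×9 = 297
triangle coeff Δ(1,5,4) = 1/495
Σ_t [1,1]: t=1:−1/576 = -1/576
(3j)²=5/99 [(1 5 4; 0 0 0)], sign=-1
Σ_t [2,2]: t=2:+1/80640 = 1/80640
(3j)²=1/11 [(1 5 4; -1 5 -4)], sign=+1
⇒ 4πI² = 15/11
I = (-1)√(15/11/(4π)) = -0.32941575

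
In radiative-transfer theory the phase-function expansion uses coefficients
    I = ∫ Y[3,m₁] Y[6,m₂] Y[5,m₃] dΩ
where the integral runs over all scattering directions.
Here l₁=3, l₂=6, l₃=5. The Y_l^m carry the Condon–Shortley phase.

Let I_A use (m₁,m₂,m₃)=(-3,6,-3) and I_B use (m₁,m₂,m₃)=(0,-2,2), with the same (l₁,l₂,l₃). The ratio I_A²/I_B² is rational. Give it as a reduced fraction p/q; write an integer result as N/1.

Shared (l₁,l₂,l₃)=(3,6,5): N and (l;000)² cancel in I_A²/I_B².
A: Δ = 4!·2!·8!/15! = 1/675675; Racah Σ t=4..4: t=4:+1/1935360 = 1/1935360; ⇒ 3j(3 6 5; -3 6 -3)² = 1/91, sgn +1
B: Δ = 4!·2!·8!/15! = 1/675675; Racah Σ t=1..3: t=1:−1/8640 t=2:+1/5760 t=3:−1/60480 = 1/24192; ⇒ 3j(3 6 5; 0 -2 2)² = 8/3003, sgn -1
I_A²/I_B² = (1/91)/(8/3003) = 33/8

33/8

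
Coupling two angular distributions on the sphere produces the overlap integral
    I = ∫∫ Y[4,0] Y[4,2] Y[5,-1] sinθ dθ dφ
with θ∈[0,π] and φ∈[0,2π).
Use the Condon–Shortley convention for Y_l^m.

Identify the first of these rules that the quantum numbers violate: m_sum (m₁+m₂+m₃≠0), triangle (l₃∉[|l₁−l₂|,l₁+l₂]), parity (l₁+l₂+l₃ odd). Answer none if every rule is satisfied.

m_sum

m₁+m₂+m₃ = 0 + 2 − 1 = 1  ✗
triangle: |4−4|=0 ≤ l₃=5 ≤ 4+4=8
parity: l₁+l₂+l₃ = 13 is odd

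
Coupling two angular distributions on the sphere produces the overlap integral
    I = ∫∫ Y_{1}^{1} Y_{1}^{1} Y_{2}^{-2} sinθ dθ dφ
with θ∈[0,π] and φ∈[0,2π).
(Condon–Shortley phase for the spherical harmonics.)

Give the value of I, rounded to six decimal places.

m-sum 0 ✓  L=4 even ✓  0≤2≤2 ✓
Π(2lᵢ+1) = 3×3×5 = 45
triangle coeff Δ(1,1,2) = 1/30
Σ_t [0,0]: t=0:+1/1 = 1/1
(3j)²=2/15 [(1 1 2; 0 0 0)], sign=+1
Σ_t [0,0]: t=0:+1/4 = 1/4
(3j)²=1/5 [(1 1 2; 1 1 -2)], sign=+1
⇒ 4πI² = 6/5
I = (+1)√(6/5/(4π)) = 0.30901936

0.309019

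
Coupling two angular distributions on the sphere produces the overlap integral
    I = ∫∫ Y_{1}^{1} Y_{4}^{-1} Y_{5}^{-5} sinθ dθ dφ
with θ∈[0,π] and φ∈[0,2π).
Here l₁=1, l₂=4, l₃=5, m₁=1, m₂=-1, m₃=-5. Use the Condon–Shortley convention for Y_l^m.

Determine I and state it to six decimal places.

0.000000

1 − 1 − 5 = -5 ≠ 0: azimuthal integral kills it; I = 0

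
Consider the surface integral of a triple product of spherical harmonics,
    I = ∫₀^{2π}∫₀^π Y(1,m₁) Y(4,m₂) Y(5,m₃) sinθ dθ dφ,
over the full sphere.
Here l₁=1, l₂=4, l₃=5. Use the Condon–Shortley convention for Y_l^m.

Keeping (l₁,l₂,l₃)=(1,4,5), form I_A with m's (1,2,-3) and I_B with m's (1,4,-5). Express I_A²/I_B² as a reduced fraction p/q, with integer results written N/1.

28/45

l's match ⇒ only the (l;m) 3-j factors differ between A and B.
A: triangle coeff Δ(1,4,5) = 1/495; Σ_t [0,0]: t=0:+1/2880 = 1/2880; (3j)²=28/495 [(1 4 5; 1 2 -3)], sign=+1
B: triangle coeff Δ(1,4,5) = 1/495; Σ_t [0,0]: t=0:+1/80640 = 1/80640; (3j)²=1/11 [(1 4 5; 1 4 -5)], sign=+1
I_A²/I_B² = (28/495)/(1/11) = 28/45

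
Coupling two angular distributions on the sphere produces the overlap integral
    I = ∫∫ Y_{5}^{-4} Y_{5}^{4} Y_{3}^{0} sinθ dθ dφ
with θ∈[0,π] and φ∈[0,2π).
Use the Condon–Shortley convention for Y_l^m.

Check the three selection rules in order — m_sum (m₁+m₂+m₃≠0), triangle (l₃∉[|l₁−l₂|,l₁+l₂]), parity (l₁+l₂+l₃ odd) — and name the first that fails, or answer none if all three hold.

m₁+m₂+m₃ = -4 + 4 + 0 = 0  ✓
triangle: |5−5|=0 ≤ l₃=3 ≤ 5+5=10  ✓
parity: l₁+l₂+l₃ = 13 is odd  ✗

parity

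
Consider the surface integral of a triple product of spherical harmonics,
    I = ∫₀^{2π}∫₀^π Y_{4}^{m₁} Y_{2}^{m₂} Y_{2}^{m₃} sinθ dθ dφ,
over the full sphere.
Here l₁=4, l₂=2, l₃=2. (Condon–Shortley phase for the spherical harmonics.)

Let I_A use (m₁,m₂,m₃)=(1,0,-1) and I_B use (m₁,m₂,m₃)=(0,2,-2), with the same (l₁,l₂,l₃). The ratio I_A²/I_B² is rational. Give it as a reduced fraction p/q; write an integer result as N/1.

30/1

Shared (l₁,l₂,l₃)=(4,2,2): N and (l;000)² cancel in I_A²/I_B².
A: Δ = 4!·4!·0!/9! = 1/630; Racah Σ t=2..2: t=2:+1/24 = 1/24; ⇒ 3j(4 2 2; 1 0 -1)² = 1/21, sgn -1
B: Δ = 4!·4!·0!/9! = 1/630; Racah Σ t=4..4: t=4:+1/576 = 1/576; ⇒ 3j(4 2 2; 0 2 -2)² = 1/630, sgn +1
I_A²/I_B² = (1/21)/(1/630) = 30/1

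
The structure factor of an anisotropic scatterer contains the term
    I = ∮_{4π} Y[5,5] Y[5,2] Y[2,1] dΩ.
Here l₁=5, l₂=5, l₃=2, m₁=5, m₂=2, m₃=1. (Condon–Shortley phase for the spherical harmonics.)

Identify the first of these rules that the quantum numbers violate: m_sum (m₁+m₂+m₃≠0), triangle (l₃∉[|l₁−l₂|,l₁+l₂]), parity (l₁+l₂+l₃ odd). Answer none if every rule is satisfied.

m₁+m₂+m₃ = 5 + 2 + 1 = 8  ✗
triangle: |5−5|=0 ≤ l₃=2 ≤ 5+5=10
parity: l₁+l₂+l₃ = 12 is even

m_sum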